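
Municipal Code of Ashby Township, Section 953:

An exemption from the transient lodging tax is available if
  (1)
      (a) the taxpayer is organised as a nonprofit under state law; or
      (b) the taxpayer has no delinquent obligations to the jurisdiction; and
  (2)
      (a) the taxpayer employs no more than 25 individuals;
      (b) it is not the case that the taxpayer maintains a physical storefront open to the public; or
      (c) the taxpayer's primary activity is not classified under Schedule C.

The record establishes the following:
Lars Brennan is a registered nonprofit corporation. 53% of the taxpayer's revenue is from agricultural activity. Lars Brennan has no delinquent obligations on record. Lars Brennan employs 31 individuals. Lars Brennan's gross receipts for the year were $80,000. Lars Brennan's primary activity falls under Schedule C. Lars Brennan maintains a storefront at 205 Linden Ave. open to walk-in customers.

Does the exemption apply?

(a) nonprofit — met.
(b) no delinquency — satisfied.
(1) = T OR T = true.
(a) ≤ 25 employees — not satisfied.
(b) not (has storefront) — not met.
(c) not (Schedule C activity) — not met.
(2): F OR F OR F → false.
Overall: T AND F → false.

No — not exempt.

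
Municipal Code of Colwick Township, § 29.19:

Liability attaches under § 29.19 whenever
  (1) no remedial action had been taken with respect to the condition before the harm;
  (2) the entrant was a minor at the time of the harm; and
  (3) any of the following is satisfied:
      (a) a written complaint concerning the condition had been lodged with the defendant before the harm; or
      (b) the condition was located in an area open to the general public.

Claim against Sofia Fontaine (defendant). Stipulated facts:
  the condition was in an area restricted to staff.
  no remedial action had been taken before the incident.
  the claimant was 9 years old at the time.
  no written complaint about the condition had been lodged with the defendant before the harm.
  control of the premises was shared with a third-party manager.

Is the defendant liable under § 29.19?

No — not liable.

(1) no remedial action — holds.
(2) entrant a minor — holds.
(a) complaint lodged — not satisfied.
(b) public area — not met.
(3) = F OR F = false.
Overall: T AND T AND F → false.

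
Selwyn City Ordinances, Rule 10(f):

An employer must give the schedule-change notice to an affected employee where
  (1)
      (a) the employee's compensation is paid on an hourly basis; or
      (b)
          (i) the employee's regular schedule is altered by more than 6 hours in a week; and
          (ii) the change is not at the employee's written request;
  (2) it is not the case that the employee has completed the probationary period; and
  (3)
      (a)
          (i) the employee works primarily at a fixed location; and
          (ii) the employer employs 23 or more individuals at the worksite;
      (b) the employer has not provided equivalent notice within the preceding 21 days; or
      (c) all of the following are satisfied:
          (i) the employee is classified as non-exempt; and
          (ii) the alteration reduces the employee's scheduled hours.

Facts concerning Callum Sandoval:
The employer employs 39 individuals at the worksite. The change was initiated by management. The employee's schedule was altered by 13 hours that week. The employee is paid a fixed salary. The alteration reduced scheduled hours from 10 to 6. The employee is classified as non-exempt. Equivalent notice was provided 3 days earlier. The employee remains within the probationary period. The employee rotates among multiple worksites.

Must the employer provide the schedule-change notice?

Yes — required.

(a) hourly-paid — not satisfied.
(i) schedule shift > 6h — holds.
(ii) not employee-requested — holds.
So (b) is satisfied (T AND T).
So (1) is satisfied (F OR T).
(2) not (past probation) — satisfied.
(i) fixed location — fails.
(ii) ≥ 23 at site — satisfied.
(a): F AND T → false.
(b) no recent notice — fails.
(i) non-exempt — satisfied.
(ii) hours reduced — met.
So (c) is satisfied (T AND T).
(3) = F OR F OR T = true.
Overall: T AND T AND T → true.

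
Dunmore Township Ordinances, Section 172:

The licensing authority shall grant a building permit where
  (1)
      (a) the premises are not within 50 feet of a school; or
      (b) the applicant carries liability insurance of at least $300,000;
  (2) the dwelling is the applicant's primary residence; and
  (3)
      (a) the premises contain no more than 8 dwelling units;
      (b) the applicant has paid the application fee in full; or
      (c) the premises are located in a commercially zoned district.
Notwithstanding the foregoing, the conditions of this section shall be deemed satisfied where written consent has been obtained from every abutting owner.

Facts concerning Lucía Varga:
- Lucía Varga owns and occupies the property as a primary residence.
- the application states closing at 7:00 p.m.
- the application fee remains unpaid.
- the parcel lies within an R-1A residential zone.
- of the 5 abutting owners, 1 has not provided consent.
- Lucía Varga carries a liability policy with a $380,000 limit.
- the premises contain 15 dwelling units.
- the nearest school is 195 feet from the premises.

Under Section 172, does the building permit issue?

No — denied.

(a) ≥50 ft from school — met.
(b) insurance ≥ $300,000 — satisfied.
So (1) is satisfied (T OR T).
(2) primary residence — satisfied.
(a) ≤ 8 units — not met.
(b) fee paid — not met.
(c) commercially zoned — fails.
(3): F OR F OR F → false.
Overall: T AND T AND F → false.
Exception (all abutters consent) — not satisfied.
Result: main false OR exception false → false.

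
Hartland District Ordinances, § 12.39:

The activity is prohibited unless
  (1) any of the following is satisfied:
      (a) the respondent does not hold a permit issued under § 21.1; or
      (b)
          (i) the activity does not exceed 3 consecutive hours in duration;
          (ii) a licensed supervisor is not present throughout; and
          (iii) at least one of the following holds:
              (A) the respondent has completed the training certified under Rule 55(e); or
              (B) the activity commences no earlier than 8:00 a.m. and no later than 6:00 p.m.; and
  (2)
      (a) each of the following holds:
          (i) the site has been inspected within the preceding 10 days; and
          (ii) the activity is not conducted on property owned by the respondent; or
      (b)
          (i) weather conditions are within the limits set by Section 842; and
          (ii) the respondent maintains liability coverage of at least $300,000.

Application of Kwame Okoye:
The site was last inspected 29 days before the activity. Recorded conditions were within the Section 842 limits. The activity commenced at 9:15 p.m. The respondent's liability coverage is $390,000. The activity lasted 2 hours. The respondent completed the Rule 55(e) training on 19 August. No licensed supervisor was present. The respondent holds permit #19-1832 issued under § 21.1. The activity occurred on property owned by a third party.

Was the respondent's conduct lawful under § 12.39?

Yes — lawful.

(a) not (holds permit) — fails.
(i) ≤ 3 hrs duration — holds.
(ii) not (supervisor present) — met.
(A) training certified — satisfied.
(B) start within hours — fails.
(iii) = T OR F = true.
(b) = T AND T AND T = true.
So (1) is satisfied (F OR T).
(i) site inspected — not met.
(ii) not (own property) — satisfied.
So (a) is not satisfied (F AND T).
(i) weather ok — met.
(ii) coverage ≥ $300,000 — met.
(b): T AND T → true.
(2) = F OR T = true.
Overall = T AND T = true.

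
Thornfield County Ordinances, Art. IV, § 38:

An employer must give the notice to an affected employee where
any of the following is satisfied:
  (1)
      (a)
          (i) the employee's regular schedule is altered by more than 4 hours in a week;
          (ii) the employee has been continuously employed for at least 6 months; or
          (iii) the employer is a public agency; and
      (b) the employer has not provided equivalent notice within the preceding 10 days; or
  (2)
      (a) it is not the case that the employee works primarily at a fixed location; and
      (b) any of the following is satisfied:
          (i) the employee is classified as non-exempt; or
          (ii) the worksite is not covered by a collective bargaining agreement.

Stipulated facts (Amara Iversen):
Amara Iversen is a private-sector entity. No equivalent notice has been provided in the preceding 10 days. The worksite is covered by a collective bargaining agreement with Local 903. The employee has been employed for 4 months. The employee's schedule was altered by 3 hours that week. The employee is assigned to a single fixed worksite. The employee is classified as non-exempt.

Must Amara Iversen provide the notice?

No — not required.

(i) schedule shift > 4h — not met.
(ii) tenure ≥ 6 mo. — not met.
(iii) public agency — not met.
So (a) is not satisfied (F OR F OR F).
(b) no recent notice — met.
(1): F AND T → false.
(a) not (fixed location) — not satisfied.
(i) non-exempt — met.
(ii) no CBA — not met.
(b): T OR F → true.
(2): F AND T → false.
So Overall is not satisfied (F OR F).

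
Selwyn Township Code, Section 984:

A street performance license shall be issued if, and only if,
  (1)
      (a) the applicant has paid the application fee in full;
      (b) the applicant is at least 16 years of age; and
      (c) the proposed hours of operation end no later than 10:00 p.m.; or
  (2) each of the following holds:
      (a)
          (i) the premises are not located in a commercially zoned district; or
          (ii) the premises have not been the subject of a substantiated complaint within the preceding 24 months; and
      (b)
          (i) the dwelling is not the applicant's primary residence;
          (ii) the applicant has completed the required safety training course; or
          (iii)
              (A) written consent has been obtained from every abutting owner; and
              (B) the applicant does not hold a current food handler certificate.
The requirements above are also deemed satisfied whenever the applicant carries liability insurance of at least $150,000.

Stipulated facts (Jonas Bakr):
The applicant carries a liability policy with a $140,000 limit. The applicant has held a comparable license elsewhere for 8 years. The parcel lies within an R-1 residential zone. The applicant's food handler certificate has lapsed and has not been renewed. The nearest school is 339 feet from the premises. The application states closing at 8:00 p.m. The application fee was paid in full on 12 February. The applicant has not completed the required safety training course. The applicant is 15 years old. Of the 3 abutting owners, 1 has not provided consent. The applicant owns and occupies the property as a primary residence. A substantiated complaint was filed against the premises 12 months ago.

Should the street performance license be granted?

(a) fee paid — satisfied.
(b) age ≥ 16 — not satisfied.
(c) closes by 10 p.m. — satisfied.
(1): T AND F AND T → false.
(i) not (commercially zoned) — satisfied.
(ii) no complaint in 24 mo. — fails.
So (a) is satisfied (T OR F).
(i) not (primary residence) — not satisfied.
(ii) safety training — not satisfied.
(A) all abutters consent — not met.
(B) not (food handler cert.) — satisfied.
So (iii) is not satisfied (F AND T).
So (b) is not satisfied (F OR F OR F).
So (2) is not satisfied (T AND F).
So Overall is not satisfied (F OR F).
Exception (insurance ≥ $150,000) — not satisfied.
Result: main false OR exception false → false.

No — denied.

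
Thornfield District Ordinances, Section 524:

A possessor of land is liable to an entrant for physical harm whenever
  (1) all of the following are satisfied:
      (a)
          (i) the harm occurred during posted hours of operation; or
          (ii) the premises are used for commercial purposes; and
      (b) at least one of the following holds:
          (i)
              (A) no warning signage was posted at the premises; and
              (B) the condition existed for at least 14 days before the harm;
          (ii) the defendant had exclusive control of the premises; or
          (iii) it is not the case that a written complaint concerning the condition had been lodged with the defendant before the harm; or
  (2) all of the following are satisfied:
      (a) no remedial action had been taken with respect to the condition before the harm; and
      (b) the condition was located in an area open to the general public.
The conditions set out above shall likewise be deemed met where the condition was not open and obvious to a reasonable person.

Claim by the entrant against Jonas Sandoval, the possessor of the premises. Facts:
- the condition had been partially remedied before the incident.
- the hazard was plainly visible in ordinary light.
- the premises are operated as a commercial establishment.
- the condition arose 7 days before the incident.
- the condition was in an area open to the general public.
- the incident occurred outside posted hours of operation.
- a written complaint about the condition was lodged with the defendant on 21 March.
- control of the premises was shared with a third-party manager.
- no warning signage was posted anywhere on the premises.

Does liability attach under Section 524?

No — not liable.

(i) during posted hours — not satisfied.
(ii) commercial use — satisfied.
So (a) is satisfied (F OR T).
(A) no signage posted — met.
(B) condition ≥14 days old — not met.
(i): T AND F → false.
(ii) exclusive control — not met.
(iii) not (complaint lodged) — fails.
So (b) is not satisfied (F OR F OR F).
(1): T AND F → false.
(a) no remedial action — fails.
(b) public area — holds.
So (2) is not satisfied (F AND T).
So Overall is not satisfied (F OR F).
Exception (not open/obvious) — not satisfied.
Result: main false OR exception false → false.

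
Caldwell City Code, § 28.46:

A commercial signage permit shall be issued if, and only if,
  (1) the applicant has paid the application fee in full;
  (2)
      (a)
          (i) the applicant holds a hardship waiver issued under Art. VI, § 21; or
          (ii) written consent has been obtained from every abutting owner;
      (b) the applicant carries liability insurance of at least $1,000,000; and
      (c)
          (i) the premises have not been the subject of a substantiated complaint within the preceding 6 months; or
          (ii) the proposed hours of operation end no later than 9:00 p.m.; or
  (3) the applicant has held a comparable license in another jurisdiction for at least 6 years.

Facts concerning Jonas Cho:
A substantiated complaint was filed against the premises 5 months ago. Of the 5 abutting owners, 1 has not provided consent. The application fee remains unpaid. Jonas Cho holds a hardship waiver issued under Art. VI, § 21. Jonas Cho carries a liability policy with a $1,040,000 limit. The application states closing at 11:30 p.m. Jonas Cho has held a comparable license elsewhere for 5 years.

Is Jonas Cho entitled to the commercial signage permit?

No — denied.

(1) fee paid — fails.
(i) hardship waiver — met.
(ii) all abutters consent — not satisfied.
(a) = T OR F = true.
(b) insurance ≥ $1,000,000 — satisfied.
(i) no complaint in 6 mo. — fails.
(ii) closes by 9 p.m. — not met.
(c): F OR F → false.
(2) = T AND T AND F = false.
(3) prior license ≥ 6 yr — not satisfied.
Overall = F OR F OR F = false.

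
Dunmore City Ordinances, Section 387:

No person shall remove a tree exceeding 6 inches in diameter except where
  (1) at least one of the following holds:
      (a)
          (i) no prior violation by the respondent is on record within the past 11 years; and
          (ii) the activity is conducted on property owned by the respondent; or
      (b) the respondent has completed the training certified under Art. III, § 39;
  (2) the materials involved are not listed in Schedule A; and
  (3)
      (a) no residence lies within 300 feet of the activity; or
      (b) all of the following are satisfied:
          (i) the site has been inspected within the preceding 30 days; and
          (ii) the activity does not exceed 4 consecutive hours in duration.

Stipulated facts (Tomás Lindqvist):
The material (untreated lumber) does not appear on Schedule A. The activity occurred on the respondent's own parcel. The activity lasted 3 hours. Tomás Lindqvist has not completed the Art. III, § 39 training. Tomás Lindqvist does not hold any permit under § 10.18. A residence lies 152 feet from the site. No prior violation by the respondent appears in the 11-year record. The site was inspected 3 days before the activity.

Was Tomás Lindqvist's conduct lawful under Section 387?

Yes — lawful.

(i) no prior violation — holds.
(ii) own property — met.
So (a) is satisfied (T AND T).
(b) training certified — fails.
(1) = T OR F = true.
(2) not (Schedule A material) — holds.
(a) no residence in 300 ft — fails.
(i) site inspected — met.
(ii) ≤ 4 hrs duration — satisfied.
(b): T AND T → true.
(3): F OR T → true.
Overall: T AND T AND T → true.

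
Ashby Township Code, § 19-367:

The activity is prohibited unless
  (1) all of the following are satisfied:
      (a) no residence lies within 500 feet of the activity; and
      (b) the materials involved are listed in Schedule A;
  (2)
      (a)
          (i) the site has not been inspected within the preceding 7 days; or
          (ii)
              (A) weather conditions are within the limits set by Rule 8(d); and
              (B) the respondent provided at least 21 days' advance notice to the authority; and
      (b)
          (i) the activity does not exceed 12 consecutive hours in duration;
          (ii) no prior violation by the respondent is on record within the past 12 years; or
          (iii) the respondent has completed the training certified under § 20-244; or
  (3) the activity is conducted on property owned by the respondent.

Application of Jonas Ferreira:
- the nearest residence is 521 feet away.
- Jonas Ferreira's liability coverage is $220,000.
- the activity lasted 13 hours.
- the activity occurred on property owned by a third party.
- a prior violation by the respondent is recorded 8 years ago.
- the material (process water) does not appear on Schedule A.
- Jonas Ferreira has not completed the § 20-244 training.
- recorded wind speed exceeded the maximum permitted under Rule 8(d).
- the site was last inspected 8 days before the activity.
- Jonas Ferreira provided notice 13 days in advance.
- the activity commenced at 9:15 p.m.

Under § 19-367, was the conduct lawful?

No — unlawful.

(a) no residence in 500 ft — holds.
(b) Schedule A material — not met.
(1): T AND F → false.
(i) not (site inspected) — holds.
(A) weather ok — not met.
(B) ≥21 days' notice — fails.
So (ii) is not satisfied (F AND F).
So (a) is satisfied (T OR F).
(i) ≤ 12 hrs duration — fails.
(ii) no prior violation — not satisfied.
(iii) training certified — fails.
(b): F OR F OR F → false.
(2) = T AND F = false.
(3) own property — fails.
So Overall is not satisfied (F OR F OR F).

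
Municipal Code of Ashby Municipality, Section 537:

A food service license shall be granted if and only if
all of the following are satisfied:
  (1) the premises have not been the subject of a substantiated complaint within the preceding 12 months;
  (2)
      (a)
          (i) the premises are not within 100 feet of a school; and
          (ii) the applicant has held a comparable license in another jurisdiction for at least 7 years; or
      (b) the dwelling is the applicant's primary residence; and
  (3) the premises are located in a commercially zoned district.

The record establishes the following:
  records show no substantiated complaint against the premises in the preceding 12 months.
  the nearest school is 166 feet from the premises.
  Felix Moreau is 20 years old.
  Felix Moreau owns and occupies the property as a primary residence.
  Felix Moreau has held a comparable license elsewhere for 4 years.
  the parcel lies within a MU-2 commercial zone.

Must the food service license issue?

(1) no complaint in 12 mo. — holds.
(i) ≥100 ft from school — satisfied.
(ii) prior license ≥ 7 yr — not satisfied.
(a) = T AND F = false.
(b) primary residence — satisfied.
(2): F OR T → true.
(3) commercially zoned — satisfied.
So Overall is satisfied (T AND T AND T).

Yes — granted.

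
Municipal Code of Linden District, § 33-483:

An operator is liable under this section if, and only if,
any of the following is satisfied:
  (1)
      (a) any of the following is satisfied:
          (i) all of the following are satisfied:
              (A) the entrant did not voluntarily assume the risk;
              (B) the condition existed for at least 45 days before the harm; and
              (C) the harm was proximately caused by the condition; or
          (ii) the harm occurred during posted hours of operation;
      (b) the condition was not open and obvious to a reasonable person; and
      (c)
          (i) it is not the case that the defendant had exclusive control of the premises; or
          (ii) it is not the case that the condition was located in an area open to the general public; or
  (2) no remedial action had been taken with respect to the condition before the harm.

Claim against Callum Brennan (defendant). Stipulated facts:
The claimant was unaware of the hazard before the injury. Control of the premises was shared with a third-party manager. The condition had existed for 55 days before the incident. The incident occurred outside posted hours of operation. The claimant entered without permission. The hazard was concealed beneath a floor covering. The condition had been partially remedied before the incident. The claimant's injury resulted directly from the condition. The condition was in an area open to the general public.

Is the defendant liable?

(A) no assumed risk — holds.
(B) condition ≥45 days old — holds.
(C) proximate cause — holds.
(i): T AND T AND T → true.
(ii) during posted hours — fails.
(a): T OR F → true.
(b) not open/obvious — satisfied.
(i) not (exclusive control) — satisfied.
(ii) not (public area) — not satisfied.
So (c) is satisfied (T OR F).
So (1) is satisfied (T AND T AND T).
(2) no remedial action — not met.
So Overall is satisfied (T OR F).

Yes — liable.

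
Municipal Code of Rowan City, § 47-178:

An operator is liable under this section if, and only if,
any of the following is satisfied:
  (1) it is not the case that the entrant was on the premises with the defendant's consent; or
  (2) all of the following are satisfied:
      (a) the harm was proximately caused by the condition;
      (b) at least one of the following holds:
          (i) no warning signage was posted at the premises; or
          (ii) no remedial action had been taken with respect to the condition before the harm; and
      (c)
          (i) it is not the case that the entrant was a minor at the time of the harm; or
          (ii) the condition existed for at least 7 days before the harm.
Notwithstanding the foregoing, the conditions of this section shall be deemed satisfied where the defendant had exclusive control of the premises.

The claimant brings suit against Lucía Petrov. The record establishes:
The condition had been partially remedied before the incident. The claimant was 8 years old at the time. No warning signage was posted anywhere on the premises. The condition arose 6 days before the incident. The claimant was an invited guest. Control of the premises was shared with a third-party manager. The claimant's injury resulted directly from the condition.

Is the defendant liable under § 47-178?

No — not liable.

(1) not (consent to enter) — not met.
(a) proximate cause — holds.
(i) no signage posted — met.
(ii) no remedial action — not met.
(b): T OR F → true.
(i) not (entrant a minor) — not satisfied.
(ii) condition ≥7 days old — not satisfied.
(c): F OR F → false.
So (2) is not satisfied (T AND T AND F).
Overall: F OR F → false.
Exception (exclusive control) — not satisfied.
Result: main false OR exception false → false.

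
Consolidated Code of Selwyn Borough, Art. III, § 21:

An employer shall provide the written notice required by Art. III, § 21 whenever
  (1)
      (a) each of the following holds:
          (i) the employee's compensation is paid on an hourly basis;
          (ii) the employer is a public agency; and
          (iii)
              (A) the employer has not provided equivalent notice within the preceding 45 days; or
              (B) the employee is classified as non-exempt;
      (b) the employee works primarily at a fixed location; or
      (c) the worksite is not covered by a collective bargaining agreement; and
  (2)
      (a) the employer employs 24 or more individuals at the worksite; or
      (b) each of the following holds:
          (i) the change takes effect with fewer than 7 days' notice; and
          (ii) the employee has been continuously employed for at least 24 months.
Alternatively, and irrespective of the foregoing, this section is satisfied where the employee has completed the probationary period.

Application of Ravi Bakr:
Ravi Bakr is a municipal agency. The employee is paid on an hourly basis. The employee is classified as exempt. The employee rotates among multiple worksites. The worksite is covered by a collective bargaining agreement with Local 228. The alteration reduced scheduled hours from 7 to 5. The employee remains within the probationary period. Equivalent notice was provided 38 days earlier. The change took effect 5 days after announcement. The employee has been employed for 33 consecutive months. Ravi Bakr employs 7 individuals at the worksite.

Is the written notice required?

(i) hourly-paid — met.
(ii) public agency — holds.
(A) no recent notice — not satisfied.
(B) non-exempt — not satisfied.
So (iii) is not satisfied (F OR F).
(a): T AND T AND F → false.
(b) fixed location — not met.
(c) no CBA — not satisfied.
(1): F OR F OR F → false.
(a) ≥ 24 at site — not met.
(i) < 7 days' notice — holds.
(ii) tenure ≥ 24 mo. — holds.
(b) = T AND T = true.
(2) = F OR T = true.
Overall: F AND T → false.
Exception (past probation) — not satisfied.
Result: main false OR exception false → false.

No — not required.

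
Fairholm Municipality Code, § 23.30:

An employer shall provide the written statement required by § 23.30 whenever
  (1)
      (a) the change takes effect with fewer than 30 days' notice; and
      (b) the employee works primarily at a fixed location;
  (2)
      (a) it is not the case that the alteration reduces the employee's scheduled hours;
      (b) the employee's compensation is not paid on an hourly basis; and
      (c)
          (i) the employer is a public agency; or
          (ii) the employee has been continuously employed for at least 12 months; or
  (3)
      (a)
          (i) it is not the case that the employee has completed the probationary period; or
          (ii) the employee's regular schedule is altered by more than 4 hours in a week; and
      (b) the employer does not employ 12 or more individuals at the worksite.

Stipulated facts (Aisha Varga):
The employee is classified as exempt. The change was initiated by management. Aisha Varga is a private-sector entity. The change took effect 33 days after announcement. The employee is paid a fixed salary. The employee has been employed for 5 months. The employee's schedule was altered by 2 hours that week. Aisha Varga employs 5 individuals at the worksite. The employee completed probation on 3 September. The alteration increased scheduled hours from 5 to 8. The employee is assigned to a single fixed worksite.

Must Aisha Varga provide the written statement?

No — not required.

(a) < 30 days' notice — fails.
(b) fixed location — holds.
So (1) is not satisfied (F AND T).
(a) not (hours reduced) — met.
(b) not (hourly-paid) — satisfied.
(i) public agency — not met.
(ii) tenure ≥ 12 mo. — not met.
(c): F OR F → false.
So (2) is not satisfied (T AND T AND F).
(i) not (past probation) — not met.
(ii) schedule shift > 4h — not met.
(a) = F OR F = false.
(b) not (≥ 12 at site) — satisfied.
So (3) is not satisfied (F AND T).
Overall = F OR F OR F = false.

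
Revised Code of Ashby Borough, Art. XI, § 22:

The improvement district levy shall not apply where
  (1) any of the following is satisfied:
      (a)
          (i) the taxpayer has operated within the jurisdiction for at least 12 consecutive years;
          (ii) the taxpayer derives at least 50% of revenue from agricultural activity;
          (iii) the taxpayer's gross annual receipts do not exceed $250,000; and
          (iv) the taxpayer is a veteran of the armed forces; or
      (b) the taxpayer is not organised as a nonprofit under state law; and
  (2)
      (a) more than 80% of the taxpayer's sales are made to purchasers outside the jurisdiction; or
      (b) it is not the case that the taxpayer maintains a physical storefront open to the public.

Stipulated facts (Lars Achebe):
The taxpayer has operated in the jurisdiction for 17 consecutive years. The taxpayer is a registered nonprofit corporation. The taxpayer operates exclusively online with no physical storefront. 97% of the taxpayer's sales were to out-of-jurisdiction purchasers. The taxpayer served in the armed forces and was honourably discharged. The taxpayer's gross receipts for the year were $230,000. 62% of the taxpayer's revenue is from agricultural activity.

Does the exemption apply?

Yes — exempt.

(i) ≥ 12 yrs in jurisdiction — holds.
(ii) ≥50% agricultural — holds.
(iii) receipts ≤ $250,000 — satisfied.
(iv) veteran — met.
So (a) is satisfied (T AND T AND T AND T).
(b) not (nonprofit) — fails.
(1) = T OR F = true.
(a) >80% out-of-jur. sales — met.
(b) not (has storefront) — satisfied.
(2) = T OR T = true.
So Overall is satisfied (T AND T).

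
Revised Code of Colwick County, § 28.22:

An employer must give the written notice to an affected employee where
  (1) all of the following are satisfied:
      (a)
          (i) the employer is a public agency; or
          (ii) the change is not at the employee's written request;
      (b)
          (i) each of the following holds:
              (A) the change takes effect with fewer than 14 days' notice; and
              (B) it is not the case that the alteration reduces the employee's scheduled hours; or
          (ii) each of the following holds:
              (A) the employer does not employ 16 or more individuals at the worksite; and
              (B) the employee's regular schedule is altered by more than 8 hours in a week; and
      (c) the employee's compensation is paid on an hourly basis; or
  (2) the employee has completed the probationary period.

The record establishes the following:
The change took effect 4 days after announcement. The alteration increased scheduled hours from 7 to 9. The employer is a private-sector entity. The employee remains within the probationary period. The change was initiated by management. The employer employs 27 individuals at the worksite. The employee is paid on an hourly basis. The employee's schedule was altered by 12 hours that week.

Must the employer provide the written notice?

Yes — required.

(i) public agency — fails.
(ii) not employee-requested — holds.
(a): F OR T → true.
(A) < 14 days' notice — holds.
(B) not (hours reduced) — met.
(i): T AND T → true.
(A) not (≥ 16 at site) — fails.
(B) schedule shift > 8h — holds.
(ii) = F AND T = false.
(b): T OR F → true.
(c) hourly-paid — holds.
(1) = T AND T AND T = true.
(2) past probation — fails.
Overall: T OR F → true.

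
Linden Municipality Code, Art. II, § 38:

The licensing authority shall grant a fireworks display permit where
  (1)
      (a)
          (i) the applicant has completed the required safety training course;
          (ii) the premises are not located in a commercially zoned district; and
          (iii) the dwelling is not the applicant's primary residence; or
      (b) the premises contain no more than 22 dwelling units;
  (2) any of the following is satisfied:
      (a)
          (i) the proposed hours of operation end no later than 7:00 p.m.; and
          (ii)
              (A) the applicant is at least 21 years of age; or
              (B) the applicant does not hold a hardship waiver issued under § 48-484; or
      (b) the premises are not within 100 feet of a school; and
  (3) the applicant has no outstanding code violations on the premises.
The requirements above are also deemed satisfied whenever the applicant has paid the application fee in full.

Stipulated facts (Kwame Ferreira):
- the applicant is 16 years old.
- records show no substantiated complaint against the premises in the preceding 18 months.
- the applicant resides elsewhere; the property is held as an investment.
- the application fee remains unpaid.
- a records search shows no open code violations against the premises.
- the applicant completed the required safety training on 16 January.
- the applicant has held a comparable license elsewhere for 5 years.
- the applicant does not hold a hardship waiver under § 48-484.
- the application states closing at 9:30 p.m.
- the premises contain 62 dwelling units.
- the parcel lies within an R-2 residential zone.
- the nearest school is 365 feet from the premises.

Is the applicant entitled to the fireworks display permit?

Yes — granted.

(i) safety training — holds.
(ii) not (commercially zoned) — holds.
(iii) not (primary residence) — satisfied.
(a): T AND T AND T → true.
(b) ≤ 22 units — not met.
(1): T OR F → true.
(i) closes by 7 p.m. — fails.
(A) age ≥ 21 — not met.
(B) not (hardship waiver) — met.
(ii): F OR T → true.
(a): F AND T → false.
(b) ≥100 ft from school — holds.
So (2) is satisfied (F OR T).
(3) no code violations — satisfied.
Overall: T AND T AND T → true.
Exception (fee paid) — not satisfied.
Result: main true OR exception false → true.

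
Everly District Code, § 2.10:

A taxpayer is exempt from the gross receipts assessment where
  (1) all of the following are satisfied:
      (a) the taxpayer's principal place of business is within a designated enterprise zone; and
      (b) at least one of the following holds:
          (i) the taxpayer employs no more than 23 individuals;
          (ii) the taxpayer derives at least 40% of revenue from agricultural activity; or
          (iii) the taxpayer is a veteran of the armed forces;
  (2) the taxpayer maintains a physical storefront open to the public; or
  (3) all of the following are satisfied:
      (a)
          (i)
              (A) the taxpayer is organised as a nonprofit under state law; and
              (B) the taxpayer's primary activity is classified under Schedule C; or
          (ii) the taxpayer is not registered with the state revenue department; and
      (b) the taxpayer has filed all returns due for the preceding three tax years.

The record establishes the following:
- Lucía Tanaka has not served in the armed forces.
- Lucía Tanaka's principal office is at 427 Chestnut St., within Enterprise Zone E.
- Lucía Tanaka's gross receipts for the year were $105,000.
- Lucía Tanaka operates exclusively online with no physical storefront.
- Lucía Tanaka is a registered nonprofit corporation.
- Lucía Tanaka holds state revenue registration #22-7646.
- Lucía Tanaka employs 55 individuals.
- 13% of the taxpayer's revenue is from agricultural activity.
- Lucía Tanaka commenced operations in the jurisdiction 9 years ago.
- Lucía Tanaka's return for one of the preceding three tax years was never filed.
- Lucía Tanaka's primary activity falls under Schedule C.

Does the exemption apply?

(a) in enterprise zone — satisfied.
(i) ≤ 23 employees — fails.
(ii) ≥40% agricultural — fails.
(iii) veteran — fails.
So (b) is not satisfied (F OR F OR F).
(1) = T AND F = false.
(2) has storefront — not satisfied.
(A) nonprofit — satisfied.
(B) Schedule C activity — holds.
So (i) is satisfied (T AND T).
(ii) not (state-registered) — fails.
(a) = T OR F = true.
(b) returns current — fails.
(3): T AND F → false.
So Overall is not satisfied (F OR F OR F).

No — not exempt.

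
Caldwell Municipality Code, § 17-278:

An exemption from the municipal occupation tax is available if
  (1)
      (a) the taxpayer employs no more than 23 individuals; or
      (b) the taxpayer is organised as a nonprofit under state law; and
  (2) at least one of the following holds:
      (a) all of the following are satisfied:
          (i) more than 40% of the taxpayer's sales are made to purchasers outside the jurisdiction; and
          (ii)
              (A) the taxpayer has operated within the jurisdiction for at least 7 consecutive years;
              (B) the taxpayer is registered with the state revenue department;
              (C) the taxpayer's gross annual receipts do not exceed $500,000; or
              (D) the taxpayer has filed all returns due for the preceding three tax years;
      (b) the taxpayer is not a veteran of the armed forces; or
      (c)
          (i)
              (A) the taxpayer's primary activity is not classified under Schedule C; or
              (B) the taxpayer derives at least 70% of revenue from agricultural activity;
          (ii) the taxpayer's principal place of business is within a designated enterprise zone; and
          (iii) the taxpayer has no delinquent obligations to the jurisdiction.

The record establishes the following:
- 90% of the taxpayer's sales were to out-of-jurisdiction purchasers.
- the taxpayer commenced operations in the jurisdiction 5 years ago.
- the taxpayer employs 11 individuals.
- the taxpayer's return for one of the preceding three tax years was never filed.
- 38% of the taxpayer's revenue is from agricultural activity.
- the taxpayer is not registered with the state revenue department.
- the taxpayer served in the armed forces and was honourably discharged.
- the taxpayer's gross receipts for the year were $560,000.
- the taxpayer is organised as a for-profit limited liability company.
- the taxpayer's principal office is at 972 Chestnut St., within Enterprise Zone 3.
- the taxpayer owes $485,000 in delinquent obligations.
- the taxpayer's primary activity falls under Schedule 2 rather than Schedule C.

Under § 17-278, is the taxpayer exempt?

No — not exempt.

(a) ≤ 23 employees — satisfied.
(b) nonprofit — not satisfied.
So (1) is satisfied (T OR F).
(i) >40% out-of-jur. sales — holds.
(A) ≥ 7 yrs in jurisdiction — not met.
(B) state-registered — not satisfied.
(C) receipts ≤ $500,000 — not satisfied.
(D) returns current — not satisfied.
(ii): F OR F OR F OR F → false.
So (a) is not satisfied (T AND F).
(b) not (veteran) — fails.
(A) not (Schedule C activity) — holds.
(B) ≥70% agricultural — fails.
(i): T OR F → true.
(ii) in enterprise zone — satisfied.
(iii) no delinquency — fails.
(c) = T AND T AND F = false.
(2) = F OR F OR F = false.
Overall: T AND F → false.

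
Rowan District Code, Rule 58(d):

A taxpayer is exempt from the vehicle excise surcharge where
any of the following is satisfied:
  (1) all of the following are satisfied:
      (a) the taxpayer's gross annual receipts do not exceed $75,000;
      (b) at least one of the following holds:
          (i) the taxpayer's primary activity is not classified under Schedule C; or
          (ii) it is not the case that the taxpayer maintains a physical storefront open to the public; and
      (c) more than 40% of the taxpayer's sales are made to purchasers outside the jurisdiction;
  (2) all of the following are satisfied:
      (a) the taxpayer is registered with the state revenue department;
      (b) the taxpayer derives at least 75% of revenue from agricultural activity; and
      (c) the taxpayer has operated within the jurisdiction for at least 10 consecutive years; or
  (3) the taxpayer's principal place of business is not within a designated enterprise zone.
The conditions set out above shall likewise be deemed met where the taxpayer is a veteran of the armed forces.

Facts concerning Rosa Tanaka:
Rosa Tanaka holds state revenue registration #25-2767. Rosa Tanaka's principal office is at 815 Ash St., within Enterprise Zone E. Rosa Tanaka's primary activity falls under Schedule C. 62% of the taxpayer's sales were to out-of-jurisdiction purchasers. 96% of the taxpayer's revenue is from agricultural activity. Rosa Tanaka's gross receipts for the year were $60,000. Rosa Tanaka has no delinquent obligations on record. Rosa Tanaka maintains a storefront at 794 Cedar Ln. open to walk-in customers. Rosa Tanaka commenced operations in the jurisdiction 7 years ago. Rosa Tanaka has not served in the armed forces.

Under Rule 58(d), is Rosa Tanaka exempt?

(a) receipts ≤ $75,000 — satisfied.
(i) not (Schedule C activity) — not satisfied.
(ii) not (has storefront) — not met.
So (b) is not satisfied (F OR F).
(c) >40% out-of-jur. sales — satisfied.
(1): T AND F AND T → false.
(a) state-registered — holds.
(b) ≥75% agricultural — satisfied.
(c) ≥ 10 yrs in jurisdiction — not satisfied.
So (2) is not satisfied (T AND T AND F).
(3) not (in enterprise zone) — fails.
Overall = F OR F OR F = false.
Exception (veteran) — not satisfied.
Result: main false OR exception false → false.

No — not exempt.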